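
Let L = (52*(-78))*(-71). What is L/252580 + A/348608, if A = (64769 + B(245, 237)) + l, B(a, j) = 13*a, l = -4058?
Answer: 3641549659/2751606520 ≈ 1.3234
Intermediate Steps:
L = 287976 (L = -4056*(-71) = 287976)
A = 63896 (A = (64769 + 13*245) - 4058 = (64769 + 3185) - 4058 = 67954 - 4058 = 63896)
L/252580 + A/348608 = 287976/252580 + 63896/348608 = 287976*(1/252580) + 63896*(1/348608) = 71994/63145 + 7987/43576 = 3641549659/2751606520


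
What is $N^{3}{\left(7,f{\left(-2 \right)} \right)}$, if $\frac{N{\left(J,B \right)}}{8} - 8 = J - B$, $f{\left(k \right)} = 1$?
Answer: $1404928$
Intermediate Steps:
$N{\left(J,B \right)} = 64 - 8 B + 8 J$ ($N{\left(J,B \right)} = 64 + 8 \left(J - B\right) = 64 - \left(- 8 J + 8 B\right) = 64 - 8 B + 8 J$)
$N^{3}{\left(7,f{\left(-2 \right)} \right)} = \left(64 - 8 + 8 \cdot 7\right)^{3} = \left(64 - 8 + 56\right)^{3} = 112^{3} = 1404928$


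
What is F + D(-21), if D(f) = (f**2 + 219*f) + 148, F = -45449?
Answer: -49459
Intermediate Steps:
D(f) = 148 + f**2 + 219*f
F + D(-21) = -45449 + (148 + (-21)**2 + 219*(-21)) = -45449 + (148 + 441 - 4599) = -45449 - 4010 = -49459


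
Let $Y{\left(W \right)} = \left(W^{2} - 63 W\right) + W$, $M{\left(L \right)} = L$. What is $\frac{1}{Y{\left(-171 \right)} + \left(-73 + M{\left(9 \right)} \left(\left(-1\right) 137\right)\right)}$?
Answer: $\frac{1}{38537} \approx 2.5949 \cdot 10^{-5}$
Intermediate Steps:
$Y{\left(W \right)} = W^{2} - 62 W$
$\frac{1}{Y{\left(-171 \right)} + \left(-73 + M{\left(9 \right)} \left(\left(-1\right) 137\right)\right)} = \frac{1}{- 171 \left(-62 - 171\right) + \left(-73 + 9 \left(\left(-1\right) 137\right)\right)} = \frac{1}{\left(-171\right) \left(-233\right) + \left(-73 + 9 \left(-137\right)\right)} = \frac{1}{39843 - 1306} = \frac{1}{38537}$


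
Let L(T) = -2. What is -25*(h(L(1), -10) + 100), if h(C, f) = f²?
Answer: -5000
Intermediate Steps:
-25*(h(L(1), -10) + 100) = -25*((-10)² + 100) = -25*(100 + 100) = -25*200 = -5000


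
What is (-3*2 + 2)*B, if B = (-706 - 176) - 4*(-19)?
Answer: 3224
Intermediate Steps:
B = -806 (B = -882 + 76 = -806)
(-3*2 + 2)*B = (-3*2 + 2)*(-806) = (-6 + 2)*(-806) = -4*(-806) = 3224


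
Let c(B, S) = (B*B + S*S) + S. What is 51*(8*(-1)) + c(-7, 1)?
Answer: -357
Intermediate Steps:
c(B, S) = S + B**2 + S**2 (c(B, S) = (B**2 + S**2) + S = S + B**2 + S**2)
51*(8*(-1)) + c(-7, 1) = 51*(8*(-1)) + (1 + (-7)**2 + 1**2) = 51*(-8) + (1 + 49 + 1) = -408 + 51 = -357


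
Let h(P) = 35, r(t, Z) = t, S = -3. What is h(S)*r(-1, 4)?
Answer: -35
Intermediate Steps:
h(S)*r(-1, 4) = 35*(-1) = -35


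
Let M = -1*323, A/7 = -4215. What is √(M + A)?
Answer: 2*I*√7457 ≈ 172.71*I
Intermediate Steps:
A = -29505 (A = 7*(-4215) = -29505)
M = -323
√(M + A) = √(-323 - 29505) = √(-29828) = 2*I*√7457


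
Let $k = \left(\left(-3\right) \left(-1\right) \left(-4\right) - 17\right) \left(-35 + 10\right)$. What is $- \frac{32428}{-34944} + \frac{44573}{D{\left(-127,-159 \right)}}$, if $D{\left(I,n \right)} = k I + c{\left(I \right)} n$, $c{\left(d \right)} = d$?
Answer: $\frac{96678823}{313980576} \approx 0.30791$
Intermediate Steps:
$k = 725$ ($k = \left(3 \left(-4\right) - 17\right) \left(-25\right) = \left(-12 - 17\right) \left(-25\right) = \left(-29\right) \left(-25\right) = 725$)
$D{\left(I,n \right)} = 725 I + I n$
$- \frac{32428}{-34944} + \frac{44573}{D{\left(-127,-159 \right)}} = - \frac{32428}{-34944} + \frac{44573}{\left(-127\right) \left(725 - 159\right)} = \left(-32428\right) \left(- \frac{1}{34944}\right) + \frac{44573}{\left(-127\right) 566} = \frac{8107}{8736} + \frac{44573}{-71882} = \frac{8107}{8736} + 44573 \left(- \frac{1}{71882}\right) = \frac{8107}{8736} - \frac{44573}{71882} = \frac{96678823}{313980576}$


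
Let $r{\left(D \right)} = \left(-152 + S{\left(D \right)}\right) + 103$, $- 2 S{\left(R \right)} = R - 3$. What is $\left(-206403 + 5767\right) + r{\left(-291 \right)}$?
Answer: $-200538$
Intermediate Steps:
$S{\left(R \right)} = \frac{3}{2} - \frac{R}{2}$ ($S{\left(R \right)} = - \frac{R - 3}{2} = - \frac{-3 + R}{2} = \frac{3}{2} - \frac{R}{2}$)
$r{\left(D \right)} = - \frac{95}{2} - \frac{D}{2}$ ($r{\left(D \right)} = \left(-152 - \left(- \frac{3}{2} + \frac{D}{2}\right)\right) + 103 = \left(- \frac{301}{2} - \frac{D}{2}\right) + 103 = - \frac{95}{2} - \frac{D}{2}$)
$\left(-206403 + 5767\right) + r{\left(-291 \right)} = \left(-206403 + 5767\right) - -98 = -200636 + \left(- \frac{95}{2} + \frac{291}{2}\right) = -200636 + 98 = -200538$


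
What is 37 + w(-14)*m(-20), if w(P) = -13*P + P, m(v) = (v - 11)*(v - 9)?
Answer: 151069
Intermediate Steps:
m(v) = (-11 + v)*(-9 + v)
w(P) = -12*P
37 + w(-14)*m(-20) = 37 + (-12*(-14))*(99 + (-20)² - 20*(-20)) = 37 + 168*(99 + 400 + 400) = 37 + 168*899 = 37 + 151032 = 151069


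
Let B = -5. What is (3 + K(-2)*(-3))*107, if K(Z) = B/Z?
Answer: -963/2 ≈ -481.50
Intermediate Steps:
K(Z) = -5/Z
(3 + K(-2)*(-3))*107 = (3 - 5/(-2)*(-3))*107 = (3 - 5*(-½)*(-3))*107 = (3 + (5/2)*(-3))*107 = (3 - 15/2)*107 = -9/2*107 = -963/2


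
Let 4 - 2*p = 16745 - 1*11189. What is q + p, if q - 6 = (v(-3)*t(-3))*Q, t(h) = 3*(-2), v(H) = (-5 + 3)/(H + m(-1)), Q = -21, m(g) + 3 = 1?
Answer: -13598/5 ≈ -2719.6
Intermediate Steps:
m(g) = -2 (m(g) = -3 + 1 = -2)
v(H) = -2/(-2 + H) (v(H) = (-5 + 3)/(H - 2) = -2/(-2 + H))
p = -2776 (p = 2 - (16745 - 1*11189)/2 = 2 - (16745 - 11189)/2 = 2 - ½*5556 = 2 - 2778 = -2776)
t(h) = -6
q = 282/5 (q = 6 + (-2/(-2 - 3)*(-6))*(-21) = 6 + (-2/(-5)*(-6))*(-21) = 6 + (-2*(-⅕)*(-6))*(-21) = 6 + ((⅖)*(-6))*(-21) = 6 - 12/5*(-21) = 6 + 252/5 = 282/5 ≈ 56.400)
q + p = 282/5 - 2776 = -13598/5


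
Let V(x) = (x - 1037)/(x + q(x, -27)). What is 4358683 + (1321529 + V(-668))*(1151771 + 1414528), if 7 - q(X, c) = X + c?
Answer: 115304683395241/34 ≈ 3.3913e+12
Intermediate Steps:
q(X, c) = 7 - X - c (q(X, c) = 7 - (X + c) = 7 + (-X - c) = 7 - X - c)
V(x) = -61/2 + x/34 (V(x) = (x - 1037)/(x + (7 - x - 1*(-27))) = (-1037 + x)/(x + (7 - x + 27)) = (-1037 + x)/(x + (34 - x)) = (-1037 + x)/34 = (-1037 + x)*(1/34) = -61/2 + x/34)
4358683 + (1321529 + V(-668))*(1151771 + 1414528) = 4358683 + (1321529 + (-61/2 + (1/34)*(-668)))*(1151771 + 1414528) = 4358683 + (1321529 + (-61/2 - 334/17))*2566299 = 4358683 + (1321529 - 1705/34)*2566299 = 4358683 + (44930281/34)*2566299 = 4358683 + 115304535200019/34 = 115304683395241/34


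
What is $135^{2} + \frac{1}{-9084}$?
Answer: $\frac{165555899}{9084} \approx 18225.0$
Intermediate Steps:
$135^{2} + \frac{1}{-9084} = 18225 - \frac{1}{9084} = \frac{165555899}{9084}$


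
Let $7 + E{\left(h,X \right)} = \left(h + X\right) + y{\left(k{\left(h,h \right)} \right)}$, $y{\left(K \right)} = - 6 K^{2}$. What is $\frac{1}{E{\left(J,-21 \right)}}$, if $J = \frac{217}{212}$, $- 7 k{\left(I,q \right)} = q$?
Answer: $- \frac{22472}{609097} \approx -0.036894$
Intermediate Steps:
$k{\left(I,q \right)} = - \frac{q}{7}$
$J = \frac{217}{212}$ ($J = 217 \cdot \frac{1}{212} = \frac{217}{212} \approx 1.0236$)
$E{\left(h,X \right)} = -7 + X + h - \frac{6 h^{2}}{49}$ ($E{\left(h,X \right)} = -7 - \left(- X - h + 6 \frac{h^{2}}{49}\right) = -7 - \left(- X - h + 6 \cdot \frac{1}{49} h^{2}\right) = -7 - \left(- X - h + \frac{6 h^{2}}{49}\right) = -7 + \left(X + h - \frac{6 h^{2}}{49}\right) = -7 + X + h - \frac{6 h^{2}}{49}$)
$\frac{1}{E{\left(J,-21 \right)}} = \frac{1}{-7 - 21 + \frac{217}{212} - \frac{6 \left(\frac{217}{212}\right)^{2}}{49}} = \frac{1}{-7 - 21 + \frac{217}{212} - \frac{2883}{22472}} = \frac{1}{- \frac{609097}{22472}} = - \frac{22472}{609097}$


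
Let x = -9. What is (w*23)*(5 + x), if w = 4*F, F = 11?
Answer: -4048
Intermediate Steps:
w = 44 (w = 4*11 = 44)
(w*23)*(5 + x) = (44*23)*(5 - 9) = 1012*(-4) = -4048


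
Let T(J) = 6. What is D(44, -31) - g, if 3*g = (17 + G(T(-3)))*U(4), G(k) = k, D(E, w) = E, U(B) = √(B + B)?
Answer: 44 - 46*√2/3 ≈ 22.315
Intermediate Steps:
U(B) = √2*√B (U(B) = √(2*B) = √2*√B)
g = 46*√2/3 (g = ((17 + 6)*(√2*√4))/3 = (23*(√2*2))/3 = (23*(2*√2))/3 = (46*√2)/3 = 46*√2/3 ≈ 21.685)
D(44, -31) - g = 44 - 46*√2/3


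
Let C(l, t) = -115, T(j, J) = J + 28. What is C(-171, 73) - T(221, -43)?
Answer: -100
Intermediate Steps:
T(j, J) = 28 + J
C(-171, 73) - T(221, -43) = -115 - (28 - 43) = -115 - 1*(-15) = -115 + 15 = -100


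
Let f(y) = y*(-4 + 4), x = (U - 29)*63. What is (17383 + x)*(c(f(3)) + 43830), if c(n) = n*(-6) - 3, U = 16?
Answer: 725950428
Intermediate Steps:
x = -819 (x = (16 - 29)*63 = -13*63 = -819)
f(y) = 0 (f(y) = y*0 = 0)
c(n) = -3 - 6*n (c(n) = -6*n - 3 = -3 - 6*n)
(17383 + x)*(c(f(3)) + 43830) = (17383 - 819)*((-3 - 6*0) + 43830) = 16564*((-3 + 0) + 43830) = 16564*(-3 + 43830) = 16564*43827 = 725950428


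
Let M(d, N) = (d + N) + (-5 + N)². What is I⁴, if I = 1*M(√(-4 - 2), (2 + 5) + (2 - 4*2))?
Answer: (17 + I*√6)⁴ ≈ 73153.0 + 47138.0*I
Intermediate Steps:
M(d, N) = N + d + (-5 + N)² (M(d, N) = (N + d) + (-5 + N)² = N + d + (-5 + N)²)
I = 17 + I*√6 (I = 1*(((2 + 5) + (2 - 4*2)) + √(-4 - 2) + (-5 + ((2 + 5) + (2 - 4*2)))²) = 1*((7 + (2 - 8)) + √(-6) + (-5 + (7 + (2 - 8)))²) = 1*((7 - 6) + I*√6 + (-5 + (7 - 6))²) = 1*(1 + I*√6 + (-5 + 1)²) = 1*(1 + I*√6 + (-4)²) = 1*(1 + I*√6 + 16) = 1*(17 + I*√6) = 17 + I*√6 ≈ 17.0 + 2.4495*I)
I⁴ = (17 + I*√6)⁴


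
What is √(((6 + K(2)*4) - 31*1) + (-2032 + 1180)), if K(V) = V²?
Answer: I*√861 ≈ 29.343*I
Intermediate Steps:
√(((6 + K(2)*4) - 31*1) + (-2032 + 1180)) = √(((6 + 2²*4) - 31*1) + (-2032 + 1180)) = √(((6 + 4*4) - 31) - 852) = √(((6 + 16) - 31) - 852) = √((22 - 31) - 852) = √(-9 - 852) = √(-861) = I*√861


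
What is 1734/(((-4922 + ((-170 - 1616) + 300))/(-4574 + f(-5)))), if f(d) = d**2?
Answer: 1314661/1068 ≈ 1231.0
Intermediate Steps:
1734/(((-4922 + ((-170 - 1616) + 300))/(-4574 + f(-5)))) = 1734/(((-4922 + ((-170 - 1616) + 300))/(-4574 + (-5)**2))) = 1734/(((-4922 + (-1786 + 300))/(-4574 + 25))) = 1734/(((-4922 - 1486)/(-4549))) = 1734/((-6408*(-1/4549))) = 1734/(6408/4549) = 1734*(4549/6408) = 1314661/1068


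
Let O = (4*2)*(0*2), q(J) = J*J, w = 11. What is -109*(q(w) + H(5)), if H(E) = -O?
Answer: -13189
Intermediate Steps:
q(J) = J²
O = 0 (O = 8*0 = 0)
H(E) = 0 (H(E) = -1*0 = 0)
-109*(q(w) + H(5)) = -109*(11² + 0) = -109*(121 + 0) = -109*121 = -13189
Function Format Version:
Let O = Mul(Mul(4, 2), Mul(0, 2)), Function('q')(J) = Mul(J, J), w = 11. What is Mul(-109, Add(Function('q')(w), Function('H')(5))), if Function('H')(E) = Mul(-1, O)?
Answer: -13189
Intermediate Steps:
Function('q')(J) = Pow(J, 2)
O = 0 (O = Mul(8, 0) = 0)
Function('H')(E) = 0 (Function('H')(E) = Mul(-1, 0) = 0)
Mul(-109, Add(Function('q')(w), Function('H')(5))) = Mul(-109, Add(Pow(11, 2), 0)) = Mul(-109, Add(121, 0)) = Mul(-109, 121) = -13189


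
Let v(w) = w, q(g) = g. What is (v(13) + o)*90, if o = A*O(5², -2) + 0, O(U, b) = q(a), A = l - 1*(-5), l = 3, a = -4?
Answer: -1710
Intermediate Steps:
A = 8 (A = 3 - 1*(-5) = 3 + 5 = 8)
O(U, b) = -4
o = -32 (o = 8*(-4) + 0 = -32 + 0 = -32)
(v(13) + o)*90 = (13 - 32)*90 = -19*90 = -1710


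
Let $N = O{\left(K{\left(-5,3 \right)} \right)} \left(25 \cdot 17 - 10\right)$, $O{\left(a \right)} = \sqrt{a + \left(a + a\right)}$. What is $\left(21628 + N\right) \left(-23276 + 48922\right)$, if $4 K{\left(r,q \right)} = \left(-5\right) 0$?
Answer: $554671688$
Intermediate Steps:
$K{\left(r,q \right)} = 0$ ($K{\left(r,q \right)} = \frac{\left(-5\right) 0}{4} = \frac{1}{4} \cdot 0 = 0$)
$O{\left(a \right)} = \sqrt{3} \sqrt{a}$ ($O{\left(a \right)} = \sqrt{a + 2 a} = \sqrt{3 a} = \sqrt{3} \sqrt{a}$)
$N = 0$ ($N = \sqrt{3} \sqrt{0} \left(25 \cdot 17 - 10\right) = \sqrt{3} \cdot 0 \left(425 - 10\right) = 0 \cdot 415 = 0$)
$\left(21628 + N\right) \left(-23276 + 48922\right) = \left(21628 + 0\right) \left(-23276 + 48922\right) = 21628 \cdot 25646 = 554671688$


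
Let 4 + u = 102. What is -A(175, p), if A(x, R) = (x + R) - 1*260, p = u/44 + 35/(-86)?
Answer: 39344/473 ≈ 83.180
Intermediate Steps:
u = 98 (u = -4 + 102 = 98)
p = 861/473 (p = 98/44 + 35/(-86) = 98*(1/44) + 35*(-1/86) = 49/22 - 35/86 = 861/473 ≈ 1.8203)
A(x, R) = -260 + R + x (A(x, R) = (R + x) - 260 = -260 + R + x)
-A(175, p) = -(-260 + 861/473 + 175) = -1*(-39344/473) = 39344/473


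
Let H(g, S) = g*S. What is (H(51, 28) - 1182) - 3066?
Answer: -2820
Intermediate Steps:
H(g, S) = S*g
(H(51, 28) - 1182) - 3066 = (28*51 - 1182) - 3066 = (1428 - 1182) - 3066 = 246 - 3066 = -2820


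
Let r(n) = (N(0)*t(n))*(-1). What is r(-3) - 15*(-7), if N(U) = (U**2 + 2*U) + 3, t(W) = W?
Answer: 114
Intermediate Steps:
N(U) = 3 + U**2 + 2*U
r(n) = -3*n (r(n) = ((3 + 0**2 + 2*0)*n)*(-1) = ((3 + 0 + 0)*n)*(-1) = (3*n)*(-1) = -3*n)
r(-3) - 15*(-7) = -3*(-3) - 15*(-7) = 9 + 105 = 114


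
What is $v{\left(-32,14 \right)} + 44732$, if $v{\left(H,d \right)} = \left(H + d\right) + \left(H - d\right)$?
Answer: $44668$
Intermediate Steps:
$v{\left(H,d \right)} = 2 H$
$v{\left(-32,14 \right)} + 44732 = 2 \left(-32\right) + 44732 = -64 + 44732 = 44668$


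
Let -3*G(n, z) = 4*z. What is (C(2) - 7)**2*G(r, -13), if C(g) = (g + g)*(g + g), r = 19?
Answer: 1404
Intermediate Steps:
G(n, z) = -4*z/3
C(g) = 4*g**2 (C(g) = (2*g)*(2*g) = 4*g**2)
(C(2) - 7)**2*G(r, -13) = (4*2**2 - 7)**2*(-4/3*(-13)) = (4*4 - 7)**2*(52/3) = (16 - 7)**2*(52/3) = 9**2*(52/3) = 81*(52/3) = 1404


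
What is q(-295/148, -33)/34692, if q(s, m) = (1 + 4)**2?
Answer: 25/34692 ≈ 0.00072063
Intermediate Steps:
q(s, m) = 25 (q(s, m) = 5**2 = 25)
q(-295/148, -33)/34692 = 25/34692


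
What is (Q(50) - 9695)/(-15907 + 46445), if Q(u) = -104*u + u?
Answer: -14845/30538 ≈ -0.48612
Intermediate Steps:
Q(u) = -103*u
(Q(50) - 9695)/(-15907 + 46445) = (-103*50 - 9695)/(-15907 + 46445) = (-5150 - 9695)/30538 = -14845*1/30538 = -14845/30538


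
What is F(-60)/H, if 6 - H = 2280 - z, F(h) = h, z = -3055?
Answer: 60/5329 ≈ 0.011259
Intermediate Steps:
H = -5329 (H = 6 - (2280 - 1*(-3055)) = 6 - (2280 + 3055) = 6 - 1*5335 = 6 - 5335 = -5329)
F(-60)/H = -60/(-5329) = -60*(-1/5329) = 60/5329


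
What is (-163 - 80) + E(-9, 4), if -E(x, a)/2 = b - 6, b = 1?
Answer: -233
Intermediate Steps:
E(x, a) = 10 (E(x, a) = -2*(1 - 6) = -2*(-5) = 10)
(-163 - 80) + E(-9, 4) = (-163 - 80) + 10 = -243 + 10 = -233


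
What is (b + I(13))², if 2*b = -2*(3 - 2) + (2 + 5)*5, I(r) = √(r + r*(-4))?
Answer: 933/4 + 33*I*√39 ≈ 233.25 + 206.08*I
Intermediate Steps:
I(r) = √3*√(-r) (I(r) = √(r - 4*r) = √(-3*r) = √3*√(-r))
b = 33/2 (b = (-2*(3 - 2) + (2 + 5)*5)/2 = (-2*1 + 7*5)/2 = (-2 + 35)/2 = (½)*33 = 33/2 ≈ 16.500)
(b + I(13))² = (33/2 + √3*√(-1*13))² = (33/2 + √3*√(-13))² = (33/2 + √3*(I*√13))² = (33/2 + I*√39)²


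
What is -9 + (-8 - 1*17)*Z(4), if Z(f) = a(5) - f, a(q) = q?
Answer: -34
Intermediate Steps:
Z(f) = 5 - f
-9 + (-8 - 1*17)*Z(4) = -9 + (-8 - 1*17)*(5 - 1*4) = -9 + (-8 - 17)*(5 - 4) = -9 - 25*1 = -9 - 25 = -34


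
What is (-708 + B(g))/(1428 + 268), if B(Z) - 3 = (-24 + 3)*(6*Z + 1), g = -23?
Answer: 543/424 ≈ 1.2807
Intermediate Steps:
B(Z) = -18 - 126*Z (B(Z) = 3 + (-24 + 3)*(6*Z + 1) = 3 - 21*(1 + 6*Z) = 3 + (-21 - 126*Z) = -18 - 126*Z)
(-708 + B(g))/(1428 + 268) = (-708 + (-18 - 126*(-23)))/(1428 + 268) = (-708 + (-18 + 2898))/1696 = (-708 + 2880)*(1/1696) = 2172*(1/1696) = 543/424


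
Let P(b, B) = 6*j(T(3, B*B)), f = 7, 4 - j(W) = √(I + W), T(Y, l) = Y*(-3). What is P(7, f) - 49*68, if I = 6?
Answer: -3308 - 6*I*√3 ≈ -3308.0 - 10.392*I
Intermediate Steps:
T(Y, l) = -3*Y
j(W) = 4 - √(6 + W)
P(b, B) = 24 - 6*I*√3 (P(b, B) = 6*(4 - √(6 - 3*3)) = 6*(4 - √(6 - 9)) = 6*(4 - √(-3)) = 6*(4 - I*√3) = 24 - 6*I*√3)
P(7, f) - 49*68 = (24 - 6*I*√3) - 49*68 = (24 - 6*I*√3) - 3332 = -3308 - 6*I*√3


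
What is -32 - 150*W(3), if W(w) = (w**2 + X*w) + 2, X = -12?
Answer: 3718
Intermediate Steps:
W(w) = 2 + w**2 - 12*w (W(w) = (w**2 - 12*w) + 2 = 2 + w**2 - 12*w)
-32 - 150*W(3) = -32 - 150*(2 + 3**2 - 12*3) = -32 - 150*(2 + 9 - 36) = -32 - 150*(-25) = -32 + 3750 = 3718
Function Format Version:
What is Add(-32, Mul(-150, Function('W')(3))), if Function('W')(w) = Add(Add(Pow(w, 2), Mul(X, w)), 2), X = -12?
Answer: 3718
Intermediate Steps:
Function('W')(w) = Add(2, Pow(w, 2), Mul(-12, w)) (Function('W')(w) = Add(Add(Pow(w, 2), Mul(-12, w)), 2) = Add(2, Pow(w, 2), Mul(-12, w)))
Add(-32, Mul(-150, Function('W')(3))) = Add(-32, Mul(-150, Add(2, Pow(3, 2), Mul(-12, 3)))) = Add(-32, Mul(-150, Add(2, 9, -36))) = Add(-32, Mul(-150, -25)) = Add(-32, 3750) = 3718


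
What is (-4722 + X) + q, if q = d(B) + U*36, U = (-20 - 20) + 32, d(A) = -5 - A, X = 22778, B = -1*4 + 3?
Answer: 17764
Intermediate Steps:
B = -1 (B = -4 + 3 = -1)
U = -8 (U = -40 + 32 = -8)
q = -292 (q = (-5 - 1*(-1)) - 8*36 = (-5 + 1) - 288 = -4 - 288 = -292)
(-4722 + X) + q = (-4722 + 22778) - 292 = 18056 - 292 = 17764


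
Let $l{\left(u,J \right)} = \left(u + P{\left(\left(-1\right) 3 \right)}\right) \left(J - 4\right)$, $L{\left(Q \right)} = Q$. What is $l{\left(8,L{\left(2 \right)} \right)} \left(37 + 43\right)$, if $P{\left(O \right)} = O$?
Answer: $-800$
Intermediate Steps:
$l{\left(u,J \right)} = \left(-4 + J\right) \left(-3 + u\right)$ ($l{\left(u,J \right)} = \left(u - 3\right) \left(J - 4\right) = \left(u - 3\right) \left(-4 + J\right) = \left(-3 + u\right) \left(-4 + J\right) = \left(-4 + J\right) \left(-3 + u\right)$)
$l{\left(8,L{\left(2 \right)} \right)} \left(37 + 43\right) = \left(12 - 32 - 6 + 2 \cdot 8\right) \left(37 + 43\right) = \left(12 - 32 - 6 + 16\right) 80 = \left(-10\right) 80 = -800$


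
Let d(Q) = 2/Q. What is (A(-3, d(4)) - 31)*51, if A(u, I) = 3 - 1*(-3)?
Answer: -1275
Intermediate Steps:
A(u, I) = 6 (A(u, I) = 3 + 3 = 6)
(A(-3, d(4)) - 31)*51 = (6 - 31)*51 = -25*51 = -1275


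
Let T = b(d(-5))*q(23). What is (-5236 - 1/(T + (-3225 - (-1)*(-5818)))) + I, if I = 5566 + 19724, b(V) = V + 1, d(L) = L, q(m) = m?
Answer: 183193291/9135 ≈ 20054.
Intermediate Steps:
b(V) = 1 + V
I = 25290
T = -92 (T = (1 - 5)*23 = -4*23 = -92)
(-5236 - 1/(T + (-3225 - (-1)*(-5818)))) + I = (-5236 - 1/(-92 + (-3225 - (-1)*(-5818)))) + 25290 = (-5236 - 1/(-92 + (-3225 - 1*5818))) + 25290 = (-5236 - 1/(-92 + (-3225 - 5818))) + 25290 = (-5236 - 1/(-92 - 9043)) + 25290 = (-5236 - 1/(-9135)) + 25290 = (-5236 - 1*(-1/9135)) + 25290 = (-5236 + 1/9135) + 25290 = -47830859/9135 + 25290 = 183193291/9135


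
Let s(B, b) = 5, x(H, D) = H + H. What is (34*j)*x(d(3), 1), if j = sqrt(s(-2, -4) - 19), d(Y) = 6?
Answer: 408*I*sqrt(14) ≈ 1526.6*I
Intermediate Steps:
x(H, D) = 2*H
j = I*sqrt(14) (j = sqrt(5 - 19) = sqrt(-14) = I*sqrt(14) ≈ 3.7417*I)
(34*j)*x(d(3), 1) = (34*(I*sqrt(14)))*(2*6) = (34*I*sqrt(14))*12 = 408*I*sqrt(14)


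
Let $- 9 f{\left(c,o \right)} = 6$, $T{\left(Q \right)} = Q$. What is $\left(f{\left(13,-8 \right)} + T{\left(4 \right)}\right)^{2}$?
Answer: $\frac{100}{9} \approx 11.111$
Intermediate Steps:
$f{\left(c,o \right)} = - \frac{2}{3}$ ($f{\left(c,o \right)} = \left(- \frac{1}{9}\right) 6 = - \frac{2}{3}$)
$\left(f{\left(13,-8 \right)} + T{\left(4 \right)}\right)^{2} = \left(- \frac{2}{3} + 4\right)^{2} = \left(\frac{10}{3}\right)^{2} = \frac{100}{9}$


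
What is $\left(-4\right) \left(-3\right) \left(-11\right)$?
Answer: $-132$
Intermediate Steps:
$\left(-4\right) \left(-3\right) \left(-11\right) = 12 \left(-11\right) = -132$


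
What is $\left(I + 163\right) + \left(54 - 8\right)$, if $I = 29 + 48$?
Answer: $286$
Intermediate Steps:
$I = 77$
$\left(I + 163\right) + \left(54 - 8\right) = \left(77 + 163\right) + \left(54 - 8\right) = 240 + \left(54 - 8\right) = 240 + 46 = 286$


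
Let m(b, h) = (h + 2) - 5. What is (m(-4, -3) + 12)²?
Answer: 36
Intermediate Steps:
m(b, h) = -3 + h (m(b, h) = (2 + h) - 5 = -3 + h)
(m(-4, -3) + 12)² = ((-3 - 3) + 12)² = (-6 + 12)² = 6² = 36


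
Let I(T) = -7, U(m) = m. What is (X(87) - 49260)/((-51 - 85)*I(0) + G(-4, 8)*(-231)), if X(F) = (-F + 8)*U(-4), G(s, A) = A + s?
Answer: -1748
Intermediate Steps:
X(F) = -32 + 4*F (X(F) = (-F + 8)*(-4) = (8 - F)*(-4) = -32 + 4*F)
(X(87) - 49260)/((-51 - 85)*I(0) + G(-4, 8)*(-231)) = ((-32 + 4*87) - 49260)/((-51 - 85)*(-7) + (8 - 4)*(-231)) = ((-32 + 348) - 49260)/(-136*(-7) + 4*(-231)) = (316 - 49260)/(952 - 924) = -48944/28 = -48944*1/28 = -1748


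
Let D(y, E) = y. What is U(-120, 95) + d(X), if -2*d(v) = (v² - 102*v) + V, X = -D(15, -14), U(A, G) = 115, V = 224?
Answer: -1749/2 ≈ -874.50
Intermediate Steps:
X = -15 (X = -1*15 = -15)
d(v) = -112 + 51*v - v²/2 (d(v) = -((v² - 102*v) + 224)/2 = -(224 + v² - 102*v)/2 = -112 + 51*v - v²/2)
U(-120, 95) + d(X) = 115 + (-112 + 51*(-15) - ½*(-15)²) = 115 + (-112 - 765 - ½*225) = 115 + (-112 - 765 - 225/2) = 115 - 1979/2 = -1749/2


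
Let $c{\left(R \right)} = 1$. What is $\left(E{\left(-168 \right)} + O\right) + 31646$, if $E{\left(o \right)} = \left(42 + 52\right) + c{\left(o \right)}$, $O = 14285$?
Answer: $46026$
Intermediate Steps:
$E{\left(o \right)} = 95$ ($E{\left(o \right)} = \left(42 + 52\right) + 1 = 94 + 1 = 95$)
$\left(E{\left(-168 \right)} + O\right) + 31646 = \left(95 + 14285\right) + 31646 = 14380 + 31646 = 46026$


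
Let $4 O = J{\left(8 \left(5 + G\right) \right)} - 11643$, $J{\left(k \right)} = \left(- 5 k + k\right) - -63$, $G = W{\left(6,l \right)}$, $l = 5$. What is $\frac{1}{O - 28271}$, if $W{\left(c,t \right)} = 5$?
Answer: $- \frac{1}{31246} \approx -3.2004 \cdot 10^{-5}$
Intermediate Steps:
$G = 5$
$J{\left(k \right)} = 63 - 4 k$ ($J{\left(k \right)} = - 4 k + 63 = 63 - 4 k$)
$O = -2975$ ($O = \frac{\left(63 - 4 \cdot 8 \left(5 + 5\right)\right) - 11643}{4} = \frac{\left(63 - 4 \cdot 8 \cdot 10\right) - 11643}{4} = \frac{\left(63 - 320\right) - 11643}{4} = \frac{-257 - 11643}{4} = \frac{1}{4} \left(-11900\right) = -2975$)
$\frac{1}{O - 28271} = \frac{1}{-2975 - 28271} = \frac{1}{-31246} = - \frac{1}{31246}$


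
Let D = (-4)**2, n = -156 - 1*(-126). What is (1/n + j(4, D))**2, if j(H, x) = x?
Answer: 229441/900 ≈ 254.93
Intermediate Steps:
n = -30 (n = -156 + 126 = -30)
D = 16
(1/n + j(4, D))**2 = (1/(-30) + 16)**2 = (-1/30 + 16)**2 = (479/30)**2 = 229441/900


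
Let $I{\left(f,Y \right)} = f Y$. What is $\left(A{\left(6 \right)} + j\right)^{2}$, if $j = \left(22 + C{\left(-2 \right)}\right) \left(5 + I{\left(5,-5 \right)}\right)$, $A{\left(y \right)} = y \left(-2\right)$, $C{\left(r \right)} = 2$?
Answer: $242064$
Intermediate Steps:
$I{\left(f,Y \right)} = Y f$
$A{\left(y \right)} = - 2 y$
$j = -480$ ($j = \left(22 + 2\right) \left(5 - 25\right) = 24 \left(5 - 25\right) = 24 \left(-20\right) = -480$)
$\left(A{\left(6 \right)} + j\right)^{2} = \left(\left(-2\right) 6 - 480\right)^{2} = \left(-12 - 480\right)^{2} = \left(-492\right)^{2} = 242064$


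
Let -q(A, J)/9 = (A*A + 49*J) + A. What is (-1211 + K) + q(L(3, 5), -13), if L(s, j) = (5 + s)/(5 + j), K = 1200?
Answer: 142726/25 ≈ 5709.0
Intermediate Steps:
L(s, j) = (5 + s)/(5 + j)
q(A, J) = -441*J - 9*A - 9*A**2 (q(A, J) = -9*((A*A + 49*J) + A) = -9*((A**2 + 49*J) + A) = -9*(A + A**2 + 49*J) = -441*J - 9*A - 9*A**2)
(-1211 + K) + q(L(3, 5), -13) = (-1211 + 1200) + (-441*(-13) - 9*(5 + 3)/(5 + 5) - 9*(5 + 3)**2/(5 + 5)**2) = -11 + (5733 - 9*8/10 - 9*(8/10)**2) = -11 + (5733 - 9*8/10 - 9*((1/10)*8)**2) = -11 + (5733 - 9*4/5 - 9*(4/5)**2) = -11 + (5733 - 36/5 - 9*16/25) = -11 + (5733 - 36/5 - 144/25) = -11 + 143001/25 = 142726/25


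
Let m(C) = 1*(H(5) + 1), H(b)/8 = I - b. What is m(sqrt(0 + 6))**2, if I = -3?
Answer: 3969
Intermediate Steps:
H(b) = -24 - 8*b (H(b) = 8*(-3 - b) = -24 - 8*b)
m(C) = -63 (m(C) = 1*((-24 - 8*5) + 1) = 1*((-24 - 40) + 1) = 1*(-64 + 1) = 1*(-63) = -63)
m(sqrt(0 + 6))**2 = (-63)**2 = 3969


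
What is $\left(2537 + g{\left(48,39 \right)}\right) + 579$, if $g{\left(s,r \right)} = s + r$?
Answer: $3203$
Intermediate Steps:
$g{\left(s,r \right)} = r + s$
$\left(2537 + g{\left(48,39 \right)}\right) + 579 = \left(2537 + \left(39 + 48\right)\right) + 579 = \left(2537 + 87\right) + 579 = 2624 + 579 = 3203$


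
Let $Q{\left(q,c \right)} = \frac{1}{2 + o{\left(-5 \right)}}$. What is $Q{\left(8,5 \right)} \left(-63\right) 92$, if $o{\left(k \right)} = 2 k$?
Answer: $\frac{1449}{2} \approx 724.5$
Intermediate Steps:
$Q{\left(q,c \right)} = - \frac{1}{8}$ ($Q{\left(q,c \right)} = \frac{1}{2 + 2 \left(-5\right)} = \frac{1}{2 - 10} = \frac{1}{-8} = - \frac{1}{8}$)
$Q{\left(8,5 \right)} \left(-63\right) 92 = \left(- \frac{1}{8}\right) \left(-63\right) 92 = \frac{63}{8} \cdot 92 = \frac{1449}{2}$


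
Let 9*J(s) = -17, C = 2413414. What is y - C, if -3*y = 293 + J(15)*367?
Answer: -65158576/27 ≈ -2.4133e+6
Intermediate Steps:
J(s) = -17/9 (J(s) = (⅑)*(-17) = -17/9)
y = 3602/27 (y = -(293 - 17/9*367)/3 = -(293 - 6239/9)/3 = -⅓*(-3602/9) = 3602/27 ≈ 133.41)
y - C = 3602/27 - 1*2413414 = 3602/27 - 2413414 = -65158576/27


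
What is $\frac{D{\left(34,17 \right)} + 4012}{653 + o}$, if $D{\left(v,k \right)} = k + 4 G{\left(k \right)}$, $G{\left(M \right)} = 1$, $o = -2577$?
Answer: $- \frac{109}{52} \approx -2.0962$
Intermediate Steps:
$D{\left(v,k \right)} = 4 + k$ ($D{\left(v,k \right)} = k + 4 \cdot 1 = k + 4 = 4 + k$)
$\frac{D{\left(34,17 \right)} + 4012}{653 + o} = \frac{\left(4 + 17\right) + 4012}{653 - 2577} = \frac{21 + 4012}{-1924} = 4033 \left(- \frac{1}{1924}\right) = - \frac{109}{52}$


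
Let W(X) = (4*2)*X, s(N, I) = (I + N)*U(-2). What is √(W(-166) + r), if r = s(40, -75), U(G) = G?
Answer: I*√1258 ≈ 35.468*I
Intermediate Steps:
s(N, I) = -2*I - 2*N (s(N, I) = (I + N)*(-2) = -2*I - 2*N)
r = 70 (r = -2*(-75) - 2*40 = 150 - 80 = 70)
W(X) = 8*X
√(W(-166) + r) = √(8*(-166) + 70) = √(-1328 + 70) = √(-1258) = I*√1258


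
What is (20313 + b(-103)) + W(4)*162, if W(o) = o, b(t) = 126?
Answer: 21087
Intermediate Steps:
(20313 + b(-103)) + W(4)*162 = (20313 + 126) + 4*162 = 20439 + 648 = 21087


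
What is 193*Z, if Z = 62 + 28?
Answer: 17370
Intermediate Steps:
Z = 90
193*Z = 193*90 = 17370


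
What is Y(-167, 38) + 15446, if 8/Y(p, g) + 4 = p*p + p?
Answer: 214066118/13859 ≈ 15446.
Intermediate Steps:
Y(p, g) = 8/(-4 + p + p**2) (Y(p, g) = 8/(-4 + (p*p + p)) = 8/(-4 + (p**2 + p)) = 8/(-4 + (p + p**2)) = 8/(-4 + p + p**2))
Y(-167, 38) + 15446 = 8/(-4 - 167 + (-167)**2) + 15446 = 8/(-4 - 167 + 27889) + 15446 = 8/27718 + 15446 = 8*(1/27718) + 15446 = 4/13859 + 15446 = 214066118/13859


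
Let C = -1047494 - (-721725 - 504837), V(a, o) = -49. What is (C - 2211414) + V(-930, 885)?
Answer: -2032395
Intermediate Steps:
C = 179068 (C = -1047494 - 1*(-1226562) = -1047494 + 1226562 = 179068)
(C - 2211414) + V(-930, 885) = (179068 - 2211414) - 49 = -2032346 - 49 = -2032395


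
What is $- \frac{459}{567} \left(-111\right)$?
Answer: $\frac{629}{7} \approx 89.857$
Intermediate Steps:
$- \frac{459}{567} \left(-111\right) = \left(-459\right) \frac{1}{567} \left(-111\right) = \left(- \frac{17}{21}\right) \left(-111\right) = \frac{629}{7}$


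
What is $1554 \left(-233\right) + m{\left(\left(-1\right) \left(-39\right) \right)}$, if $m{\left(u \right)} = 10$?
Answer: $-362072$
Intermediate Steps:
$1554 \left(-233\right) + m{\left(\left(-1\right) \left(-39\right) \right)} = 1554 \left(-233\right) + 10 = -362082 + 10 = -362072$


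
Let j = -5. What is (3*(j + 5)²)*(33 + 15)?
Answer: 0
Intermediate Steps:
(3*(j + 5)²)*(33 + 15) = (3*(-5 + 5)²)*(33 + 15) = (3*0²)*48 = (3*0)*48 = 0*48 = 0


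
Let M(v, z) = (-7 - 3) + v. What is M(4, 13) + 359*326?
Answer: 117028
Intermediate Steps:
M(v, z) = -10 + v
M(4, 13) + 359*326 = (-10 + 4) + 359*326 = -6 + 117034 = 117028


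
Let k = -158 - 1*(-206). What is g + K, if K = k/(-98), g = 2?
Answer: 74/49 ≈ 1.5102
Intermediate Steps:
k = 48 (k = -158 + 206 = 48)
K = -24/49 (K = 48/(-98) = 48*(-1/98) = -24/49 ≈ -0.48980)
g + K = 2 - 24/49 = 74/49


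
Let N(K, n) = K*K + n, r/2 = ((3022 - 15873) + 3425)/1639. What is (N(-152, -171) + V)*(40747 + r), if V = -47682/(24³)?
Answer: 391911036678165/419584 ≈ 9.3405e+8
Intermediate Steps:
r = -18852/1639 (r = 2*(((3022 - 15873) + 3425)/1639) = 2*((-12851 + 3425)*(1/1639)) = 2*(-9426*1/1639) = 2*(-9426/1639) = -18852/1639 ≈ -11.502)
V = -883/256 (V = -47682/13824 = -47682*1/13824 = -883/256 ≈ -3.4492)
N(K, n) = n + K² (N(K, n) = K² + n = n + K²)
(N(-152, -171) + V)*(40747 + r) = ((-171 + (-152)²) - 883/256)*(40747 - 18852/1639) = ((-171 + 23104) - 883/256)*(66765481/1639) = (22933 - 883/256)*(66765481/1639) = (5869965/256)*(66765481/1639) = 391911036678165/419584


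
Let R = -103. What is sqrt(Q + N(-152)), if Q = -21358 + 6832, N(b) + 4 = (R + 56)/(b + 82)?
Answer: I*sqrt(71193710)/70 ≈ 120.54*I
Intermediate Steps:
N(b) = -4 - 47/(82 + b) (N(b) = -4 + (-103 + 56)/(b + 82) = -4 - 47/(82 + b))
Q = -14526
sqrt(Q + N(-152)) = sqrt(-14526 + (-375 - 4*(-152))/(82 - 152)) = sqrt(-14526 + (-375 + 608)/(-70)) = sqrt(-14526 - 1/70*233) = sqrt(-14526 - 233/70) = sqrt(-1017053/70) = I*sqrt(71193710)/70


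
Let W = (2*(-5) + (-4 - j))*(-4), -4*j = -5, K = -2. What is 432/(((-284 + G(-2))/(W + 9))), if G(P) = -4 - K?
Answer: -15120/143 ≈ -105.73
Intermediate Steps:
G(P) = -2 (G(P) = -4 - 1*(-2) = -4 + 2 = -2)
j = 5/4 (j = -¼*(-5) = 5/4 ≈ 1.2500)
W = 61 (W = (2*(-5) + (-4 - 1*5/4))*(-4) = (-10 + (-4 - 5/4))*(-4) = (-10 - 21/4)*(-4) = -61/4*(-4) = 61)
432/(((-284 + G(-2))/(W + 9))) = 432/(((-284 - 2)/(61 + 9))) = 432/((-286/70)) = 432/((-286*1/70)) = 432/(-143/35) = 432*(-35/143) = -15120/143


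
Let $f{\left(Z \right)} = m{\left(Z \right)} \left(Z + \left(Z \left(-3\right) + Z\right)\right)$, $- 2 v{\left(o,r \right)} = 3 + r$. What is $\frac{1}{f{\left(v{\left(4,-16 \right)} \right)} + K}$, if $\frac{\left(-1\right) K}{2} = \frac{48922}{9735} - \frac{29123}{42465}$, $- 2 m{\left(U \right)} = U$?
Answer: $\frac{14698552}{182936399} \approx 0.080348$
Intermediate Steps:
$m{\left(U \right)} = - \frac{U}{2}$
$v{\left(o,r \right)} = - \frac{3}{2} - \frac{r}{2}$ ($v{\left(o,r \right)} = - \frac{3 + r}{2} = - \frac{3}{2} - \frac{r}{2}$)
$f{\left(Z \right)} = \frac{Z^{2}}{2}$ ($f{\left(Z \right)} = - \frac{Z}{2} \left(Z + \left(Z \left(-3\right) + Z\right)\right) = - \frac{Z}{2} \left(Z + \left(- 3 Z + Z\right)\right) = - \frac{Z}{2} \left(Z - 2 Z\right) = - \frac{Z}{2} \left(- Z\right) = \frac{Z^{2}}{2}$)
$K = - \frac{15946314}{1837319}$ ($K = - 2 \left(\frac{48922}{9735} - \frac{29123}{42465}\right) = \left(-2\right) \frac{7973157}{1837319} = - \frac{15946314}{1837319} \approx -8.6791$)
$\frac{1}{f{\left(v{\left(4,-16 \right)} \right)} + K} = \frac{1}{\frac{\left(- \frac{3}{2} - -8\right)^{2}}{2} - \frac{15946314}{1837319}} = \frac{1}{\frac{\left(- \frac{3}{2} + 8\right)^{2}}{2} - \frac{15946314}{1837319}} = \frac{1}{\frac{\left(\frac{13}{2}\right)^{2}}{2} - \frac{15946314}{1837319}} = \frac{1}{\frac{1}{2} \cdot \frac{169}{4} - \frac{15946314}{1837319}} = \frac{1}{\frac{169}{8} - \frac{15946314}{1837319}} = \frac{1}{\frac{182936399}{14698552}} = \frac{14698552}{182936399}$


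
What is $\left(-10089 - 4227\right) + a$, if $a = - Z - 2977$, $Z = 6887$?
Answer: $-24180$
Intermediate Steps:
$a = -9864$ ($a = \left(-1\right) 6887 - 2977 = -6887 - 2977 = -9864$)
$\left(-10089 - 4227\right) + a = \left(-10089 - 4227\right) - 9864 = -14316 - 9864 = -24180$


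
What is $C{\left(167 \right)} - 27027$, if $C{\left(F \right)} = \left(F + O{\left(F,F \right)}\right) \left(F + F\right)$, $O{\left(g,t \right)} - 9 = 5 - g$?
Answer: $-22351$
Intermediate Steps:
$O{\left(g,t \right)} = 14 - g$ ($O{\left(g,t \right)} = 9 - \left(-5 + g\right) = 14 - g$)
$C{\left(F \right)} = 28 F$ ($C{\left(F \right)} = \left(F - \left(-14 + F\right)\right) \left(F + F\right) = 14 \cdot 2 F = 28 F$)
$C{\left(167 \right)} - 27027 = 28 \cdot 167 - 27027 = 4676 - 27027 = -22351$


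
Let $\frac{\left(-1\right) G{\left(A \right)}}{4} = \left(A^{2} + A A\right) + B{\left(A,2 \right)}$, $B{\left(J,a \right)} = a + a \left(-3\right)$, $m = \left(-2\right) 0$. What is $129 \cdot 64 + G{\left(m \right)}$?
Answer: $8272$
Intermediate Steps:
$m = 0$
$B{\left(J,a \right)} = - 2 a$ ($B{\left(J,a \right)} = a - 3 a = - 2 a$)
$G{\left(A \right)} = 16 - 8 A^{2}$ ($G{\left(A \right)} = - 4 \left(\left(A^{2} + A A\right) - 4\right) = - 4 \left(\left(A^{2} + A^{2}\right) - 4\right) = - 4 \left(2 A^{2} - 4\right) = - 4 \left(-4 + 2 A^{2}\right) = 16 - 8 A^{2}$)
$129 \cdot 64 + G{\left(m \right)} = 129 \cdot 64 + \left(16 - 8 \cdot 0^{2}\right) = 8256 + \left(16 - 0\right) = 8256 + \left(16 + 0\right) = 8256 + 16 = 8272$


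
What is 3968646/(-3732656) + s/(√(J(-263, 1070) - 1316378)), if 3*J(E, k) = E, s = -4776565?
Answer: -1984323/1866328 + 4776565*I*√11848191/3949397 ≈ -1.0632 + 4163.0*I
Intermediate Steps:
J(E, k) = E/3
3968646/(-3732656) + s/(√(J(-263, 1070) - 1316378)) = 3968646/(-3732656) - 4776565/√((⅓)*(-263) - 1316378) = 3968646*(-1/3732656) - 4776565/√(-263/3 - 1316378) = -1984323/1866328 - 4776565*(-I*√11848191/3949397) = -1984323/1866328 - (-4776565)*I*√11848191/3949397 = -1984323/1866328 + 4776565*I*√11848191/3949397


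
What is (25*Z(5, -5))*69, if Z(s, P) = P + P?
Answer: -17250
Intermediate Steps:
Z(s, P) = 2*P
(25*Z(5, -5))*69 = (25*(2*(-5)))*69 = (25*(-10))*69 = -250*69 = -17250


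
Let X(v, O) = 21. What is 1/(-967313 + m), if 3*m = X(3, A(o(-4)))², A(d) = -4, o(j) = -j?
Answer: -1/967166 ≈ -1.0339e-6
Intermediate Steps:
m = 147 (m = (⅓)*21² = (⅓)*441 = 147)
1/(-967313 + m) = 1/(-967313 + 147) = 1/(-967166) = -1/967166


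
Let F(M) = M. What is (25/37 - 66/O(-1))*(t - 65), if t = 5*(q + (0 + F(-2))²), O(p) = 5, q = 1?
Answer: 18536/37 ≈ 500.97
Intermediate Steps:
t = 25 (t = 5*(1 + (0 - 2)²) = 5*(1 + (-2)²) = 5*(1 + 4) = 5*5 = 25)
(25/37 - 66/O(-1))*(t - 65) = (25/37 - 66/5)*(25 - 65) = (25*(1/37) - 66*⅕)*(-40) = (25/37 - 66/5)*(-40) = -2317/185*(-40) = 18536/37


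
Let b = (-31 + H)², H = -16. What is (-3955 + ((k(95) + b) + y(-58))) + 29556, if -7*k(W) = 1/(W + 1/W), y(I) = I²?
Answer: 1969635573/63182 ≈ 31174.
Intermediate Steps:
b = 2209 (b = (-31 - 16)² = (-47)² = 2209)
k(W) = -1/(7*(W + 1/W))
(-3955 + ((k(95) + b) + y(-58))) + 29556 = (-3955 + ((-1*95/(7 + 7*95²) + 2209) + (-58)²)) + 29556 = (-3955 + ((-1*95/(7 + 7*9025) + 2209) + 3364)) + 29556 = (-3955 + ((-1*95/(7 + 63175) + 2209) + 3364)) + 29556 = (-3955 + ((-1*95/63182 + 2209) + 3364)) + 29556 = (-3955 + ((-1*95*1/63182 + 2209) + 3364)) + 29556 = (-3955 + ((-95/63182 + 2209) + 3364)) + 29556 = (-3955 + (139568943/63182 + 3364)) + 29556 = (-3955 + 352113191/63182) + 29556 = 102228381/63182 + 29556 = 1969635573/63182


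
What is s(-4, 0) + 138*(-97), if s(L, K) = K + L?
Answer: -13390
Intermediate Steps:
s(-4, 0) + 138*(-97) = (0 - 4) + 138*(-97) = -4 - 13386 = -13390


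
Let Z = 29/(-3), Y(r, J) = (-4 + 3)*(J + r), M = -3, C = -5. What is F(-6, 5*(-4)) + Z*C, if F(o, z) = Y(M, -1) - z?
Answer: 217/3 ≈ 72.333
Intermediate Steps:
Y(r, J) = -J - r (Y(r, J) = -(J + r) = -J - r)
F(o, z) = 4 - z (F(o, z) = (-1*(-1) - 1*(-3)) - z = (1 + 3) - z = 4 - z)
Z = -29/3 (Z = 29*(-⅓) = -29/3 ≈ -9.6667)
F(-6, 5*(-4)) + Z*C = (4 - 5*(-4)) - 29/3*(-5) = (4 - 1*(-20)) + 145/3 = (4 + 20) + 145/3 = 24 + 145/3 = 217/3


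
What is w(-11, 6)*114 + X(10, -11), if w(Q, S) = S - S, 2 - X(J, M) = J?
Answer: -8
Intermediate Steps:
X(J, M) = 2 - J
w(Q, S) = 0
w(-11, 6)*114 + X(10, -11) = 0*114 + (2 - 1*10) = 0 + (2 - 10) = 0 - 8 = -8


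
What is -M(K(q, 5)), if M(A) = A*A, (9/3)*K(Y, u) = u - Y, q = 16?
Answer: -121/9 ≈ -13.444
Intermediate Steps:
K(Y, u) = -Y/3 + u/3 (K(Y, u) = (u - Y)/3 = -Y/3 + u/3)
M(A) = A²
-M(K(q, 5)) = -(-⅓*16 + (⅓)*5)² = -(-16/3 + 5/3)² = -(-11/3)² = -1*121/9 = -121/9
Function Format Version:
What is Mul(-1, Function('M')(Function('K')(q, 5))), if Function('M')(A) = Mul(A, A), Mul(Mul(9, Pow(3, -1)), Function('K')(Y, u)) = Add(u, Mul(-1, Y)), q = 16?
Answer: Rational(-121, 9) ≈ -13.444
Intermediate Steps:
Function('K')(Y, u) = Add(Mul(Rational(-1, 3), Y), Mul(Rational(1, 3), u)) (Function('K')(Y, u) = Mul(Rational(1, 3), Add(u, Mul(-1, Y))) = Add(Mul(Rational(-1, 3), Y), Mul(Rational(1, 3), u)))
Function('M')(A) = Pow(A, 2)
Mul(-1, Function('M')(Function('K')(q, 5))) = Mul(-1, Pow(Add(Mul(Rational(-1, 3), 16), Mul(Rational(1, 3), 5)), 2)) = Mul(-1, Pow(Add(Rational(-16, 3), Rational(5, 3)), 2)) = Mul(-1, Pow(Rational(-11, 3), 2)) = Mul(-1, Rational(121, 9)) = Rational(-121, 9)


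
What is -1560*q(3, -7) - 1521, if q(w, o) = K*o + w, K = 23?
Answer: 244959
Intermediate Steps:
q(w, o) = w + 23*o (q(w, o) = 23*o + w = w + 23*o)
-1560*q(3, -7) - 1521 = -1560*(3 + 23*(-7)) - 1521 = -1560*(3 - 161) - 1521 = -1560*(-158) - 1521 = 246480 - 1521 = 244959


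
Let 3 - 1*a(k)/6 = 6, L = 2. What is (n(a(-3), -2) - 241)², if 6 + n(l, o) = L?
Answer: 60025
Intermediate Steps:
a(k) = -18 (a(k) = 18 - 6*6 = 18 - 36 = -18)
n(l, o) = -4 (n(l, o) = -6 + 2 = -4)
(n(a(-3), -2) - 241)² = (-4 - 241)² = (-245)² = 60025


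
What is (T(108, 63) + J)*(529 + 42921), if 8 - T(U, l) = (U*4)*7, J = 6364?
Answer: 145470600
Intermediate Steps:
T(U, l) = 8 - 28*U (T(U, l) = 8 - U*4*7 = 8 - 4*U*7 = 8 - 28*U)
(T(108, 63) + J)*(529 + 42921) = ((8 - 28*108) + 6364)*(529 + 42921) = ((8 - 3024) + 6364)*43450 = (-3016 + 6364)*43450 = 3348*43450 = 145470600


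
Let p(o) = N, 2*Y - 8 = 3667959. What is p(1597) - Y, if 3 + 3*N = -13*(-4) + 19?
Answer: -11003765/6 ≈ -1.8340e+6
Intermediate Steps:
Y = 3667967/2 (Y = 4 + (1/2)*3667959 = 4 + 3667959/2 = 3667967/2 ≈ 1.8340e+6)
N = 68/3 (N = -1 + (-13*(-4) + 19)/3 = -1 + (52 + 19)/3 = -1 + (1/3)*71 = -1 + 71/3 = 68/3 ≈ 22.667)
p(o) = 68/3
p(1597) - Y = 68/3 - 1*3667967/2 = 68/3 - 3667967/2 = -11003765/6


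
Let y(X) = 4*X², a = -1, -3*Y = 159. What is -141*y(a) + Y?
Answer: -617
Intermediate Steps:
Y = -53 (Y = -⅓*159 = -53)
-141*y(a) + Y = -564*(-1)² - 53 = -564 - 53 = -617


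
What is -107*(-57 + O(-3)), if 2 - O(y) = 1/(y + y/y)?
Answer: 11663/2 ≈ 5831.5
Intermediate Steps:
O(y) = 2 - 1/(1 + y) (O(y) = 2 - 1/(y + y/y) = 2 - 1/(y + 1) = 2 - 1/(1 + y))
-107*(-57 + O(-3)) = -107*(-57 + (1 + 2*(-3))/(1 - 3)) = -107*(-57 + (1 - 6)/(-2)) = -107*(-57 - ½*(-5)) = -107*(-57 + 5/2) = -107*(-109/2) = 11663/2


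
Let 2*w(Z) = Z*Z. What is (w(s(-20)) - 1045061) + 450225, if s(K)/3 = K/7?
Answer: -29145164/49 ≈ -5.9480e+5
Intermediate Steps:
s(K) = 3*K/7 (s(K) = 3*(K/7) = 3*K/7)
w(Z) = Z²/2 (w(Z) = (Z*Z)/2 = Z²/2)
(w(s(-20)) - 1045061) + 450225 = (((3/7)*(-20))²/2 - 1045061) + 450225 = ((-60/7)²/2 - 1045061) + 450225 = ((½)*(3600/49) - 1045061) + 450225 = (1800/49 - 1045061) + 450225 = -51206189/49 + 450225 = -29145164/49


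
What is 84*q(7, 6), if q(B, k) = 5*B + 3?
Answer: 3192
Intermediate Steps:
q(B, k) = 3 + 5*B
84*q(7, 6) = 84*(3 + 5*7) = 84*(3 + 35) = 84*38 = 3192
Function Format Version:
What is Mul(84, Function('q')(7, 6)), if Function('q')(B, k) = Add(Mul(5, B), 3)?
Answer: 3192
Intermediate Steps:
Function('q')(B, k) = Add(3, Mul(5, B))
Mul(84, Function('q')(7, 6)) = Mul(84, Add(3, Mul(5, 7))) = Mul(84, Add(3, 35)) = Mul(84, 38) = 3192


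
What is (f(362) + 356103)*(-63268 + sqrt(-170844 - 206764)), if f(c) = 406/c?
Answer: -4077929196728/181 + 128909692*I*sqrt(94402)/181 ≈ -2.253e+10 + 2.1883e+8*I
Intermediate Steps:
(f(362) + 356103)*(-63268 + sqrt(-170844 - 206764)) = (406/362 + 356103)*(-63268 + sqrt(-170844 - 206764)) = (406*(1/362) + 356103)*(-63268 + sqrt(-377608)) = (203/181 + 356103)*(-63268 + 2*I*sqrt(94402)) = 64454846*(-63268 + 2*I*sqrt(94402))/181 = -4077929196728/181 + 128909692*I*sqrt(94402)/181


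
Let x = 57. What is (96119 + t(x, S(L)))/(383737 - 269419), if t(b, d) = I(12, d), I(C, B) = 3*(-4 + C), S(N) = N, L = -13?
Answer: 96143/114318 ≈ 0.84101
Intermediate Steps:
I(C, B) = -12 + 3*C
t(b, d) = 24 (t(b, d) = -12 + 3*12 = -12 + 36 = 24)
(96119 + t(x, S(L)))/(383737 - 269419) = (96119 + 24)/(383737 - 269419) = 96143/114318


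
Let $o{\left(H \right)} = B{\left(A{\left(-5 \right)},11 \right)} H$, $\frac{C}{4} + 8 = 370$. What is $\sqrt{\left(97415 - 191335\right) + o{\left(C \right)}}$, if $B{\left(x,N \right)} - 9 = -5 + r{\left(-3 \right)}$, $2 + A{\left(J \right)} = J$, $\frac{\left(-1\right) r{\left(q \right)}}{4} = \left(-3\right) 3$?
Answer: $60 i \sqrt{10} \approx 189.74 i$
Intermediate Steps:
$r{\left(q \right)} = 36$ ($r{\left(q \right)} = - 4 \left(\left(-3\right) 3\right) = \left(-4\right) \left(-9\right) = 36$)
$A{\left(J \right)} = -2 + J$
$B{\left(x,N \right)} = 40$ ($B{\left(x,N \right)} = 9 + \left(-5 + 36\right) = 9 + 31 = 40$)
$C = 1448$ ($C = -32 + 4 \cdot 370 = -32 + 1480 = 1448$)
$o{\left(H \right)} = 40 H$
$\sqrt{\left(97415 - 191335\right) + o{\left(C \right)}} = \sqrt{\left(97415 - 191335\right) + 40 \cdot 1448} = \sqrt{-93920 + 57920} = \sqrt{-36000} = 60 i \sqrt{10}$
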